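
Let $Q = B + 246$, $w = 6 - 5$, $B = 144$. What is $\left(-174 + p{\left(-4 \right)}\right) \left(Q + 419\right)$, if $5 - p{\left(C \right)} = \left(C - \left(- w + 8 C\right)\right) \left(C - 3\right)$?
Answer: $27506$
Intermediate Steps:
$w = 1$
$Q = 390$ ($Q = 144 + 246 = 390$)
$p{\left(C \right)} = 5 - \left(1 - 7 C\right) \left(-3 + C\right)$ ($p{\left(C \right)} = 5 - \left(C - \left(-1 + 8 C\right)\right) \left(C - 3\right) = 5 - \left(C - \left(-1 + 8 C\right)\right) \left(-3 + C\right) = 5 - \left(1 - 7 C\right) \left(-3 + C\right)$)
$\left(-174 + p{\left(-4 \right)}\right) \left(Q + 419\right) = \left(-174 + \left(8 - -88 + 7 \left(-4\right)^{2}\right)\right) \left(390 + 419\right) = \left(-174 + \left(8 + 88 + 7 \cdot 16\right)\right) 809 = \left(-174 + \left(8 + 88 + 112\right)\right) 809 = \left(-174 + 208\right) 809 = 34 \cdot 809 = 27506$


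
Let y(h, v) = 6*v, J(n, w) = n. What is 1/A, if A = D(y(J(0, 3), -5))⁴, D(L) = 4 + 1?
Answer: 1/625 ≈ 0.0016000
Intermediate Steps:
D(L) = 5
A = 625 (A = 5⁴ = 625)
1/A = 1/625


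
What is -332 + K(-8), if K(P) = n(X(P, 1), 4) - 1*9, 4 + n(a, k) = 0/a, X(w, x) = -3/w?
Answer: -345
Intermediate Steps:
n(a, k) = -4 (n(a, k) = -4 + 0/a = -4 + 0 = -4)
K(P) = -13 (K(P) = -4 - 1*9 = -4 - 9 = -13)
-332 + K(-8) = -332 - 13 = -345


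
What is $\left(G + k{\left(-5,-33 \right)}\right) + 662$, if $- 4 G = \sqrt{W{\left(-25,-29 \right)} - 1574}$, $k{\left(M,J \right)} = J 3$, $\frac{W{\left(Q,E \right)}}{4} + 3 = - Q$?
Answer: $563 - \frac{i \sqrt{1486}}{4} \approx 563.0 - 9.6372 i$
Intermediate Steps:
$W{\left(Q,E \right)} = -12 - 4 Q$ ($W{\left(Q,E \right)} = -12 + 4 \left(- Q\right) = -12 - 4 Q$)
$k{\left(M,J \right)} = 3 J$
$G = - \frac{i \sqrt{1486}}{4}$ ($G = - \frac{\sqrt{\left(-12 - -100\right) - 1574}}{4} = - \frac{\sqrt{\left(-12 + 100\right) - 1574}}{4} = - \frac{\sqrt{88 - 1574}}{4} = - \frac{\sqrt{-1486}}{4} = - \frac{i \sqrt{1486}}{4} \approx - 9.6372 i$)
$\left(G + k{\left(-5,-33 \right)}\right) + 662 = \left(- \frac{i \sqrt{1486}}{4} + 3 \left(-33\right)\right) + 662 = \left(- \frac{i \sqrt{1486}}{4} - 99\right) + 662 = \left(-99 - \frac{i \sqrt{1486}}{4}\right) + 662 = 563 - \frac{i \sqrt{1486}}{4}$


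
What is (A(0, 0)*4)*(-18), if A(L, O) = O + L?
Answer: 0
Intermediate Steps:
A(L, O) = L + O
(A(0, 0)*4)*(-18) = ((0 + 0)*4)*(-18) = (0*4)*(-18) = 0*(-18) = 0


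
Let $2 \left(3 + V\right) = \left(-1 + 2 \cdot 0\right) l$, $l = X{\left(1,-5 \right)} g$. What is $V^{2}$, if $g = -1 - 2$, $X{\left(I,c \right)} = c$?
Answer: $\frac{441}{4} \approx 110.25$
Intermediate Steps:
$g = -3$ ($g = -1 - 2 = -3$)
$l = 15$ ($l = \left(-5\right) \left(-3\right) = 15$)
$V = - \frac{21}{2}$ ($V = -3 + \frac{\left(-1 + 2 \cdot 0\right) 15}{2} = -3 + \frac{\left(-1 + 0\right) 15}{2} = -3 + \frac{\left(-1\right) 15}{2} = -3 + \frac{1}{2} \left(-15\right) = -3 - \frac{15}{2} = - \frac{21}{2} \approx -10.5$)
$V^{2} = \left(- \frac{21}{2}\right)^{2} = \frac{441}{4}$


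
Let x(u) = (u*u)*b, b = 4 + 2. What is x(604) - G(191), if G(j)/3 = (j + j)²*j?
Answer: -81425556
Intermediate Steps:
b = 6
G(j) = 12*j³ (G(j) = 3*((j + j)²*j) = 3*((2*j)²*j) = 3*((4*j²)*j) = 3*(4*j³) = 12*j³)
x(u) = 6*u² (x(u) = (u*u)*6 = u²*6 = 6*u²)
x(604) - G(191) = 6*604² - 12*191³ = 6*364816 - 12*6967871 = 2188896 - 1*83614452 = 2188896 - 83614452 = -81425556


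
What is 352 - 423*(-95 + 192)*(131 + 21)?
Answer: -6236360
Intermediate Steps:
352 - 423*(-95 + 192)*(131 + 21) = 352 - 41031*152 = 352 - 423*14744 = 352 - 6236712 = -6236360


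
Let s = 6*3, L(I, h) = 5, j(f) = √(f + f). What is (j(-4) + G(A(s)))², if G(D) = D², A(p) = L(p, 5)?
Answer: 617 + 100*I*√2 ≈ 617.0 + 141.42*I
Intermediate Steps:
j(f) = √2*√f (j(f) = √(2*f) = √2*√f)
s = 18
A(p) = 5
(j(-4) + G(A(s)))² = (√2*√(-4) + 5²)² = (√2*(2*I) + 25)² = (2*I*√2 + 25)² = (25 + 2*I*√2)²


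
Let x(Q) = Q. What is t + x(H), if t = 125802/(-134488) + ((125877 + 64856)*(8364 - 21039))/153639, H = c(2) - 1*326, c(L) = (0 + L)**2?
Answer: -55300484938597/3443766972 ≈ -16058.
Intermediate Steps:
c(L) = L**2
H = -322 (H = 2**2 - 1*326 = 4 - 326 = -322)
t = -54191591973613/3443766972 (t = 125802*(-1/134488) + (190733*(-12675))*(1/153639) = -62901/67244 - 2417540775*1/153639 = -62901/67244 - 805846925/51213 = -54191591973613/3443766972 ≈ -15736.)
t + x(H) = -54191591973613/3443766972 - 322 = -55300484938597/3443766972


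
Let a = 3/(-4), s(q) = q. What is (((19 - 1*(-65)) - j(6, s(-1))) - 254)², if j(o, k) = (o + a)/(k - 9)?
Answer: 45954841/1600 ≈ 28722.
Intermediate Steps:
a = -¾ (a = 3*(-¼) = -¾ ≈ -0.75000)
j(o, k) = (-¾ + o)/(-9 + k) (j(o, k) = (o - ¾)/(k - 9) = (-¾ + o)/(-9 + k))
(((19 - 1*(-65)) - j(6, s(-1))) - 254)² = (((19 - 1*(-65)) - (-¾ + 6)/(-9 - 1)) - 254)² = (((19 + 65) - 21/((-10)*4)) - 254)² = ((84 - (-1)*21/(10*4)) - 254)² = ((84 - 1*(-21/40)) - 254)² = ((84 + 21/40) - 254)² = (3381/40 - 254)² = (-6779/40)² = 45954841/1600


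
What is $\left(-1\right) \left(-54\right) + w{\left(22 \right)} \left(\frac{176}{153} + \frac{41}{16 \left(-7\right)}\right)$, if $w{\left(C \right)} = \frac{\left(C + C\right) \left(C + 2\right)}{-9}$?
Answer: $- \frac{122156}{3213} \approx -38.019$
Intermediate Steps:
$w{\left(C \right)} = - \frac{2 C \left(2 + C\right)}{9}$ ($w{\left(C \right)} = 2 C \left(2 + C\right) \left(- \frac{1}{9}\right) = - \frac{2 C \left(2 + C\right)}{9}$)
$\left(-1\right) \left(-54\right) + w{\left(22 \right)} \left(\frac{176}{153} + \frac{41}{16 \left(-7\right)}\right) = \left(-1\right) \left(-54\right) + \left(- \frac{2}{9}\right) 22 \left(2 + 22\right) \left(\frac{176}{153} + \frac{41}{16 \left(-7\right)}\right) = 54 + \left(- \frac{2}{9}\right) 22 \cdot 24 \left(176 \cdot \frac{1}{153} + \frac{41}{-112}\right) = 54 - \frac{352 \left(\frac{176}{153} + 41 \left(- \frac{1}{112}\right)\right)}{3} = 54 - \frac{352 \left(\frac{176}{153} - \frac{41}{112}\right)}{3} = 54 - \frac{295658}{3213} = - \frac{122156}{3213}$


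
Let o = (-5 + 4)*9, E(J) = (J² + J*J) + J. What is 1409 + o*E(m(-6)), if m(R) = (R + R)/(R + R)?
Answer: 1382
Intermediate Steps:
m(R) = 1 (m(R) = (2*R)/((2*R)) = (2*R)*(1/(2*R)) = 1)
E(J) = J + 2*J² (E(J) = (J² + J²) + J = 2*J² + J = J + 2*J²)
o = -9 (o = -1*9 = -9)
1409 + o*E(m(-6)) = 1409 - 9*(1 + 2*1) = 1409 - 9*(1 + 2) = 1409 - 9*3 = 1409 - 27 = 1382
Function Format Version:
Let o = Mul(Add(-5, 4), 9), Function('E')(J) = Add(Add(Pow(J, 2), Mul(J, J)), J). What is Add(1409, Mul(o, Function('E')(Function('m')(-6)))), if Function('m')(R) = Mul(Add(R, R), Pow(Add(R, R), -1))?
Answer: 1382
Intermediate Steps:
Function('m')(R) = 1 (Function('m')(R) = Mul(Mul(2, R), Pow(Mul(2, R), -1)) = Mul(Mul(2, R), Mul(Rational(1, 2), Pow(R, -1))) = 1)
Function('E')(J) = Add(J, Mul(2, Pow(J, 2))) (Function('E')(J) = Add(Add(Pow(J, 2), Pow(J, 2)), J) = Add(Mul(2, Pow(J, 2)), J) = Add(J, Mul(2, Pow(J, 2))))
o = -9 (o = Mul(-1, 9) = -9)
Add(1409, Mul(o, Function('E')(Function('m')(-6)))) = Add(1409, Mul(-9, Mul(1, Add(1, Mul(2, 1))))) = Add(1409, Mul(-9, Mul(1, Add(1, 2)))) = Add(1409, Mul(-9, Mul(1, 3))) = Add(1409, Mul(-9, 3)) = Add(1409, -27) = 1382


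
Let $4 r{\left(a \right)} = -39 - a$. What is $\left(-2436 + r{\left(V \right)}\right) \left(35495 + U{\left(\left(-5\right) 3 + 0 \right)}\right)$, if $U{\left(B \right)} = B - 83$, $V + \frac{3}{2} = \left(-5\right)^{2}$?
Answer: $- \frac{694241361}{8} \approx -8.678 \cdot 10^{7}$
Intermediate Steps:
$V = \frac{47}{2}$ ($V = - \frac{3}{2} + \left(-5\right)^{2} = - \frac{3}{2} + 25 = \frac{47}{2} \approx 23.5$)
$U{\left(B \right)} = -83 + B$
$r{\left(a \right)} = - \frac{39}{4} - \frac{a}{4}$ ($r{\left(a \right)} = \frac{-39 - a}{4} = - \frac{39}{4} - \frac{a}{4}$)
$\left(-2436 + r{\left(V \right)}\right) \left(35495 + U{\left(\left(-5\right) 3 + 0 \right)}\right) = \left(-2436 - \frac{125}{8}\right) \left(35495 + \left(-83 + \left(\left(-5\right) 3 + 0\right)\right)\right) = \left(-2436 - \frac{125}{8}\right) \left(35495 + \left(-83 + \left(-15 + 0\right)\right)\right) = \left(-2436 - \frac{125}{8}\right) \left(35495 - 98\right) = - \frac{19613 \left(35495 - 98\right)}{8} = \left(- \frac{19613}{8}\right) 35397 = - \frac{694241361}{8}$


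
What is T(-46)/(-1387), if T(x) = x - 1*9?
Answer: 55/1387 ≈ 0.039654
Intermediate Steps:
T(x) = -9 + x (T(x) = x - 9 = -9 + x)
T(-46)/(-1387) = (-9 - 46)/(-1387) = -55*(-1/1387) = 55/1387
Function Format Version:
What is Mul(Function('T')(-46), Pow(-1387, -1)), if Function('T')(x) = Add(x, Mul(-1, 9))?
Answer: Rational(55, 1387) ≈ 0.039654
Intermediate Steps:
Function('T')(x) = Add(-9, x) (Function('T')(x) = Add(x, -9) = Add(-9, x))
Mul(Function('T')(-46), Pow(-1387, -1)) = Mul(Add(-9, -46), Pow(-1387, -1)) = Mul(-55, Rational(-1, 1387)) = Rational(55, 1387)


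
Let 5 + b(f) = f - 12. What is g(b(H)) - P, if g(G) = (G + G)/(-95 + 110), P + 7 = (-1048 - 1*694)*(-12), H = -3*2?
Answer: -313501/15 ≈ -20900.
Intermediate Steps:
H = -6
P = 20897 (P = -7 + (-1048 - 1*694)*(-12) = -7 + (-1048 - 694)*(-12) = -7 - 1742*(-12) = -7 + 20904 = 20897)
b(f) = -17 + f (b(f) = -5 + (f - 12) = -5 + (-12 + f) = -17 + f)
g(G) = 2*G/15 (g(G) = (2*G)/15 = (2*G)*(1/15) = 2*G/15)
g(b(H)) - P = 2*(-17 - 6)/15 - 1*20897 = (2/15)*(-23) - 20897 = -46/15 - 20897 = -313501/15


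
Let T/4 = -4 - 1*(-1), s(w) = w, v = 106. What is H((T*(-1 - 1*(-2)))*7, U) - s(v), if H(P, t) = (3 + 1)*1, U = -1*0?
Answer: -102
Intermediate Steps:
T = -12 (T = 4*(-4 - 1*(-1)) = 4*(-4 + 1) = 4*(-3) = -12)
U = 0
H(P, t) = 4 (H(P, t) = 4*1 = 4)
H((T*(-1 - 1*(-2)))*7, U) - s(v) = 4 - 1*106 = 4 - 106 = -102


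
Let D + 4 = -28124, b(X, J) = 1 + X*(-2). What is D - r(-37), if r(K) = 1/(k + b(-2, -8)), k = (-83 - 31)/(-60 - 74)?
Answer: -11026243/392 ≈ -28128.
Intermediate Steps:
b(X, J) = 1 - 2*X
D = -28128 (D = -4 - 28124 = -28128)
k = 57/67 (k = -114/(-134) = -114*(-1/134) = 57/67 ≈ 0.85075)
r(K) = 67/392 (r(K) = 1/(57/67 + (1 - 2*(-2))) = 1/(57/67 + (1 + 4)) = 1/(57/67 + 5) = 1/(392/67) = 67/392)
D - r(-37) = -28128 - 1*67/392 = -28128 - 67/392 = -11026243/392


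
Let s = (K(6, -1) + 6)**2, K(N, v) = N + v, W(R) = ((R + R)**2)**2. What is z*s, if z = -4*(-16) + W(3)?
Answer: 164560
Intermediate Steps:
W(R) = 16*R**4 (W(R) = ((2*R)**2)**2 = (4*R**2)**2 = 16*R**4)
s = 121 (s = ((6 - 1) + 6)**2 = (5 + 6)**2 = 11**2 = 121)
z = 1360 (z = -4*(-16) + 16*3**4 = 64 + 16*81 = 64 + 1296 = 1360)
z*s = 1360*121 = 164560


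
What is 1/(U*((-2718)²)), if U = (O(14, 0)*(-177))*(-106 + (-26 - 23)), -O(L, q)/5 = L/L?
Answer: -1/1013383604700 ≈ -9.8679e-13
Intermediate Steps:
O(L, q) = -5 (O(L, q) = -5*L/L = -5*1 = -5)
U = -137175 (U = (-5*(-177))*(-106 + (-26 - 23)) = 885*(-106 - 49) = 885*(-155) = -137175)
1/(U*((-2718)²)) = 1/((-137175)*((-2718)²)) = -1/137175/7387524 = -1/137175*1/7387524 = -1/1013383604700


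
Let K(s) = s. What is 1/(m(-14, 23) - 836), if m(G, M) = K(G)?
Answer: -1/850 ≈ -0.0011765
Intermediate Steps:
m(G, M) = G
1/(m(-14, 23) - 836) = 1/(-14 - 836) = 1/(-850) = -1/850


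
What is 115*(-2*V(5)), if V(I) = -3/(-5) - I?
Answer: 1012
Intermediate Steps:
V(I) = ⅗ - I (V(I) = -3*(-⅕) - I = ⅗ - I)
115*(-2*V(5)) = 115*(-2*(⅗ - 1*5)) = 115*(-2*(⅗ - 5)) = 115*(-2*(-22/5)) = 115*(44/5) = 1012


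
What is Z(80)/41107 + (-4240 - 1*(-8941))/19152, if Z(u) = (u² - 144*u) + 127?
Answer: 32539357/262427088 ≈ 0.12399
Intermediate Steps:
Z(u) = 127 + u² - 144*u
Z(80)/41107 + (-4240 - 1*(-8941))/19152 = (127 + 80² - 144*80)/41107 + (-4240 - 1*(-8941))/19152 = (127 + 6400 - 11520)*(1/41107) + (-4240 + 8941)*(1/19152) = -4993*1/41107 + 4701*(1/19152) = -4993/41107 + 1567/6384 = 32539357/262427088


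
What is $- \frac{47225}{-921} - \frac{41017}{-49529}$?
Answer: $\frac{2376783682}{45616209} \approx 52.104$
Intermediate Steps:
$- \frac{47225}{-921} - \frac{41017}{-49529} = \left(-47225\right) \left(- \frac{1}{921}\right) - - \frac{41017}{49529} = \frac{47225}{921} + \frac{41017}{49529} = \frac{2376783682}{45616209}$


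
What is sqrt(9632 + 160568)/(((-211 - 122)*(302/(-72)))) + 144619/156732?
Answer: 144619/156732 + 40*sqrt(1702)/5587 ≈ 1.2181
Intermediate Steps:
sqrt(9632 + 160568)/(((-211 - 122)*(302/(-72)))) + 144619/156732 = sqrt(170200)/((-100566*(-1)/72)) + 144619*(1/156732) = (10*sqrt(1702))/((-333*(-151/36))) + 144619/156732 = (10*sqrt(1702))/(5587/4) + 144619/156732 = (10*sqrt(1702))*(4/5587) + 144619/156732 = 40*sqrt(1702)/5587 + 144619/156732 = 144619/156732 + 40*sqrt(1702)/5587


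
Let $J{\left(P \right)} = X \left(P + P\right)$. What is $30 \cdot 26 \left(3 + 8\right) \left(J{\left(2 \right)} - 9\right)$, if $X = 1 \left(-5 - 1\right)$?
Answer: $-283140$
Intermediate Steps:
$X = -6$ ($X = 1 \left(-6\right) = -6$)
$J{\left(P \right)} = - 12 P$ ($J{\left(P \right)} = - 6 \left(P + P\right) = - 6 \cdot 2 P = - 12 P$)
$30 \cdot 26 \left(3 + 8\right) \left(J{\left(2 \right)} - 9\right) = 30 \cdot 26 \left(3 + 8\right) \left(\left(-12\right) 2 - 9\right) = 780 \cdot 11 \left(-24 - 9\right) = 780 \cdot 11 \left(-33\right) = 780 \left(-363\right) = -283140$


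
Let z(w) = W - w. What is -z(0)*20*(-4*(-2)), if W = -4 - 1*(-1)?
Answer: 480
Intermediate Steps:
W = -3 (W = -4 + 1 = -3)
z(w) = -3 - w
-z(0)*20*(-4*(-2)) = -(-3 - 1*0)*20*(-4*(-2)) = -(-3 + 0)*20*8 = -(-3*20)*8 = -(-60)*8 = -1*(-480) = 480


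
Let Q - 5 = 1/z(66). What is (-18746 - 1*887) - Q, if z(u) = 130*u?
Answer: -168494041/8580 ≈ -19638.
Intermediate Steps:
Q = 42901/8580 (Q = 5 + 1/(130*66) = 5 + 1/8580 = 42901/8580 ≈ 5.0001)
(-18746 - 1*887) - Q = (-18746 - 1*887) - 1*42901/8580 = (-18746 - 887) - 42901/8580 = -19633 - 42901/8580 = -168494041/8580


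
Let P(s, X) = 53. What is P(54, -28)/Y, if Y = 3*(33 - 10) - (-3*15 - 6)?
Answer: 53/120 ≈ 0.44167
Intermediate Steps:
Y = 120 (Y = 3*23 - (-45 - 6) = 69 - 1*(-51) = 69 + 51 = 120)
P(54, -28)/Y = 53/120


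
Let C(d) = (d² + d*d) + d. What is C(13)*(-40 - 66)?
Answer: -37206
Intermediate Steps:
C(d) = d + 2*d² (C(d) = (d² + d²) + d = 2*d² + d = d + 2*d²)
C(13)*(-40 - 66) = (13*(1 + 2*13))*(-40 - 66) = (13*(1 + 26))*(-106) = (13*27)*(-106) = 351*(-106) = -37206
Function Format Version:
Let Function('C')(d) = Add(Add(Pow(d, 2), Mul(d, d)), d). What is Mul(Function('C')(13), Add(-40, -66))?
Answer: -37206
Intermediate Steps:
Function('C')(d) = Add(d, Mul(2, Pow(d, 2))) (Function('C')(d) = Add(Add(Pow(d, 2), Pow(d, 2)), d) = Add(Mul(2, Pow(d, 2)), d) = Add(d, Mul(2, Pow(d, 2))))
Mul(Function('C')(13), Add(-40, -66)) = Mul(Mul(13, Add(1, Mul(2, 13))), Add(-40, -66)) = Mul(Mul(13, Add(1, 26)), -106) = Mul(Mul(13, 27), -106) = Mul(351, -106) = -37206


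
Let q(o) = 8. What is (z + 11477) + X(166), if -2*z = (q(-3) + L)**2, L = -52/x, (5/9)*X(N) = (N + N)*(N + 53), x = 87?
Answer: 5386251893/37845 ≈ 1.4232e+5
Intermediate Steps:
X(N) = 18*N*(53 + N)/5 (X(N) = 9*((N + N)*(N + 53))/5 = 9*((2*N)*(53 + N))/5 = 9*(2*N*(53 + N))/5 = 18*N*(53 + N)/5)
L = -52/87 ≈ -0.59770
z = -207368/7569 (z = -(8 - 52/87)**2/2 = -(644/87)**2/2 = -1/2*414736/7569 = -207368/7569 ≈ -27.397)
(z + 11477) + X(166) = (-207368/7569 + 11477) + (18/5)*166*(53 + 166) = 86662045/7569 + (18/5)*166*219 = 86662045/7569 + 654372/5 = 5386251893/37845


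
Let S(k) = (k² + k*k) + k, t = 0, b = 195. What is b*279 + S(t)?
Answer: 54405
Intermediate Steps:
S(k) = k + 2*k² (S(k) = (k² + k²) + k = 2*k² + k = k + 2*k²)
b*279 + S(t) = 195*279 + 0*(1 + 2*0) = 54405 + 0*(1 + 0) = 54405 + 0*1 = 54405 + 0 = 54405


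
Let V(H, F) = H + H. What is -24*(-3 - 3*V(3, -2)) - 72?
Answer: 432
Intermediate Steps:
V(H, F) = 2*H
-24*(-3 - 3*V(3, -2)) - 72 = -24*(-3 - 6*3) - 72 = -24*(-3 - 3*6) - 72 = -24*(-3 - 18) - 72 = -24*(-21) - 72 = 504 - 72 = 432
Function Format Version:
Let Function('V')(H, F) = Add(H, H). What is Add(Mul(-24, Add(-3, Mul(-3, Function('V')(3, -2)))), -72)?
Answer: 432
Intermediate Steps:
Function('V')(H, F) = Mul(2, H)
Add(Mul(-24, Add(-3, Mul(-3, Function('V')(3, -2)))), -72) = Add(Mul(-24, Add(-3, Mul(-3, Mul(2, 3)))), -72) = Add(Mul(-24, Add(-3, Mul(-3, 6))), -72) = Add(Mul(-24, Add(-3, -18)), -72) = Add(Mul(-24, -21), -72) = Add(504, -72) = 432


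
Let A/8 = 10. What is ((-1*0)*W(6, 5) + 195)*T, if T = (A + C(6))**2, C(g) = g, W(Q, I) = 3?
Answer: 1442220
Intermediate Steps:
A = 80 (A = 8*10 = 80)
T = 7396 (T = (80 + 6)**2 = 86**2 = 7396)
((-1*0)*W(6, 5) + 195)*T = (-1*0*3 + 195)*7396 = (0*3 + 195)*7396 = (0 + 195)*7396 = 195*7396 = 1442220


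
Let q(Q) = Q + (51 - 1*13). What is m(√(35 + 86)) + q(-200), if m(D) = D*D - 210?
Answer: -251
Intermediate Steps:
q(Q) = 38 + Q (q(Q) = Q + (51 - 13) = Q + 38 = 38 + Q)
m(D) = -210 + D² (m(D) = D² - 210 = -210 + D²)
m(√(35 + 86)) + q(-200) = (-210 + (√(35 + 86))²) + (38 - 200) = (-210 + (√121)²) - 162 = (-210 + 11²) - 162 = (-210 + 121) - 162 = -89 - 162 = -251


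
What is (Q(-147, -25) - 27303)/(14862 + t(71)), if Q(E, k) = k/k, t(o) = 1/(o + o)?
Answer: -352444/191855 ≈ -1.8370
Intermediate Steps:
t(o) = 1/(2*o)
Q(E, k) = 1
(Q(-147, -25) - 27303)/(14862 + t(71)) = (1 - 27303)/(14862 + (½)/71) = -27302/(14862 + (½)*(1/71)) = -27302/(14862 + 1/142) = -27302/2110405/142 = -27302*142/2110405 = -352444/191855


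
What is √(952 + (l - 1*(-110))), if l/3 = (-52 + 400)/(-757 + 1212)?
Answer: 3*√24481730/455 ≈ 32.624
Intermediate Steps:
l = 1044/455 (l = 3*((-52 + 400)/(-757 + 1212)) = 3*(348/455) = 1044/455 ≈ 2.2945)
√(952 + (l - 1*(-110))) = √(952 + (1044/455 - 1*(-110))) = √(952 + (1044/455 + 110)) = √(952 + 51094/455) = √(484254/455) = 3*√24481730/455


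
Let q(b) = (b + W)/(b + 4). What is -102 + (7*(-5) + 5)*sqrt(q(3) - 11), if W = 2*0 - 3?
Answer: -102 - 30*I*sqrt(11) ≈ -102.0 - 99.499*I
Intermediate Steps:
W = -3 (W = 0 - 3 = -3)
q(b) = (-3 + b)/(4 + b) (q(b) = (b - 3)/(b + 4) = (-3 + b)/(4 + b))
-102 + (7*(-5) + 5)*sqrt(q(3) - 11) = -102 + (7*(-5) + 5)*sqrt((-3 + 3)/(4 + 3) - 11) = -102 + (-35 + 5)*sqrt(0/7 - 11) = -102 - 30*sqrt((1/7)*0 - 11) = -102 - 30*sqrt(0 - 11) = -102 - 30*I*sqrt(11)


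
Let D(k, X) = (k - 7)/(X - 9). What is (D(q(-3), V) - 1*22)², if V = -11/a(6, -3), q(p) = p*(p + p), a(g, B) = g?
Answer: 2238016/4225 ≈ 529.71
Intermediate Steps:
q(p) = 2*p² (q(p) = p*(2*p) = 2*p²)
V = -11/6 ≈ -1.8333
D(k, X) = (-7 + k)/(-9 + X)
(D(q(-3), V) - 1*22)² = ((-7 + 2*(-3)²)/(-9 - 11/6) - 1*22)² = ((-7 + 2*9)/(-65/6) - 22)² = (-6*(-7 + 18)/65 - 22)² = (-6/65*11 - 22)² = (-66/65 - 22)² = (-1496/65)² = 2238016/4225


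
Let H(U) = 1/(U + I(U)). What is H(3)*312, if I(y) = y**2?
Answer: 26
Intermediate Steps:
H(U) = 1/(U + U**2)
H(3)*312 = (1/(3*(1 + 3)))*312 = ((1/3)/4)*312 = ((1/3)*(1/4))*312 = (1/12)*312 = 26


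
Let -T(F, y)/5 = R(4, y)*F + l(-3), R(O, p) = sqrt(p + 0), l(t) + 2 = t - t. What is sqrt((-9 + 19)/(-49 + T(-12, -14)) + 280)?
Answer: sqrt(30)*sqrt((1091 - 1680*I*sqrt(14))/(13 - 20*I*sqrt(14)))/3 ≈ 16.733 - 0.001292*I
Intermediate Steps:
l(t) = -2 (l(t) = -2 + (t - t) = -2 + 0 = -2)
R(O, p) = sqrt(p)
T(F, y) = 10 - 5*F*sqrt(y) (T(F, y) = -5*(sqrt(y)*F - 2) = -5*(F*sqrt(y) - 2) = -5*(-2 + F*sqrt(y)) = 10 - 5*F*sqrt(y))
sqrt((-9 + 19)/(-49 + T(-12, -14)) + 280) = sqrt((-9 + 19)/(-49 + (10 - 5*(-12)*sqrt(-14))) + 280) = sqrt(10/(-49 + (10 - 5*(-12)*I*sqrt(14))) + 280) = sqrt(10/(-49 + (10 + 60*I*sqrt(14))) + 280) = sqrt(10/(-39 + 60*I*sqrt(14)) + 280) = sqrt(280 + 10/(-39 + 60*I*sqrt(14)))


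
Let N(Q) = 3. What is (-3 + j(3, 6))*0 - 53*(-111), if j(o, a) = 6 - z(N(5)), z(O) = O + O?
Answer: 5883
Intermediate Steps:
z(O) = 2*O
j(o, a) = 0 (j(o, a) = 6 - 2*3 = 6 - 1*6 = 6 - 6 = 0)
(-3 + j(3, 6))*0 - 53*(-111) = (-3 + 0)*0 - 53*(-111) = -3*0 + 5883 = 0 + 5883 = 5883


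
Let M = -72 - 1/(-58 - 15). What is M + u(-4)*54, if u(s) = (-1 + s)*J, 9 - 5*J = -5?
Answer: -60443/73 ≈ -827.99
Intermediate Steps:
J = 14/5 (J = 9/5 - ⅕*(-5) = 9/5 + 1 = 14/5 ≈ 2.8000)
M = -5255/73 (M = -72 - 1/(-73) = -72 - 1*(-1/73) = -72 + 1/73 = -5255/73 ≈ -71.986)
u(s) = -14/5 + 14*s/5 (u(s) = (-1 + s)*(14/5) = -14/5 + 14*s/5)
M + u(-4)*54 = -5255/73 + (-14/5 + (14/5)*(-4))*54 = -5255/73 + (-14/5 - 56/5)*54 = -5255/73 - 14*54 = -5255/73 - 756 = -60443/73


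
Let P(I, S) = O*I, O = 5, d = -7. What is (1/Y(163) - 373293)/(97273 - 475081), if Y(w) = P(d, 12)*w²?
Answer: 21695672506/21958082895 ≈ 0.98805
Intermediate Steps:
P(I, S) = 5*I
Y(w) = -35*w² (Y(w) = (5*(-7))*w² = -35*w²)
(1/Y(163) - 373293)/(97273 - 475081) = (1/(-35*163²) - 373293)/(97273 - 475081) = (1/(-35*26569) - 373293)/(-377808) = (1/(-929915) - 373293)*(-1/377808) = (-1/929915 - 373293)*(-1/377808) = -347130760096/929915*(-1/377808) = 21695672506/21958082895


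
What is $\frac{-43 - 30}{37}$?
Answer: $- \frac{73}{37} \approx -1.973$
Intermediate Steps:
$\frac{-43 - 30}{37} = \frac{1}{37} \left(-73\right) = - \frac{73}{37}$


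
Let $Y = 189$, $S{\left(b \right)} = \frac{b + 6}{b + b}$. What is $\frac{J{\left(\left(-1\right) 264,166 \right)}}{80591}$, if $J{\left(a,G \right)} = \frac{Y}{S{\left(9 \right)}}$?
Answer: $\frac{162}{57565} \approx 0.0028142$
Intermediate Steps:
$S{\left(b \right)} = \frac{6 + b}{2 b}$
$J{\left(a,G \right)} = \frac{1134}{5}$ ($J{\left(a,G \right)} = \frac{189}{\frac{1}{2} \cdot \frac{1}{9} \left(6 + 9\right)} = \frac{189}{\frac{1}{2} \cdot \frac{1}{9} \cdot 15} = \frac{189}{\frac{5}{6}} = 189 \cdot \frac{6}{5} = \frac{1134}{5}$)
$\frac{J{\left(\left(-1\right) 264,166 \right)}}{80591} = \frac{1134}{5 \cdot 80591} = \frac{1134}{5} \cdot \frac{1}{80591} = \frac{162}{57565}$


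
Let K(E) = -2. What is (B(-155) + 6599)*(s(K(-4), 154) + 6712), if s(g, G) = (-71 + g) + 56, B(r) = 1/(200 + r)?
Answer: 397624084/9 ≈ 4.4180e+7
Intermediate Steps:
s(g, G) = -15 + g
(B(-155) + 6599)*(s(K(-4), 154) + 6712) = (1/(200 - 155) + 6599)*((-15 - 2) + 6712) = (1/45 + 6599)*(-17 + 6712) = (1/45 + 6599)*6695 = (296956/45)*6695 = 397624084/9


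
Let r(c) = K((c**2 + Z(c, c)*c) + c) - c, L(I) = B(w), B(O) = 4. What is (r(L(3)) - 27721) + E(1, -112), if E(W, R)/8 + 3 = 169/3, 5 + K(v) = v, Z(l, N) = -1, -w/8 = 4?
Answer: -81862/3 ≈ -27287.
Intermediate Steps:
w = -32 (w = -8*4 = -32)
L(I) = 4
K(v) = -5 + v
E(W, R) = 1280/3 (E(W, R) = -24 + 8*(169/3) = -24 + 1352/3 = 1280/3)
r(c) = -5 + c**2 - c (r(c) = (-5 + ((c**2 - c) + c)) - c = (-5 + c**2) - c = -5 + c**2 - c)
(r(L(3)) - 27721) + E(1, -112) = ((-5 + 4**2 - 1*4) - 27721) + 1280/3 = ((-5 + 16 - 4) - 27721) + 1280/3 = (7 - 27721) + 1280/3 = -27714 + 1280/3 = -81862/3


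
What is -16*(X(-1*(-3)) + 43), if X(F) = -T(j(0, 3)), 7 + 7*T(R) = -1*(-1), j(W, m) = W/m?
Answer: -4912/7 ≈ -701.71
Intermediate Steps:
T(R) = -6/7 (T(R) = -1 + (-1*(-1))/7 = -1 + (⅐)*1 = -1 + ⅐ = -6/7)
X(F) = 6/7 (X(F) = -1*(-6/7) = 6/7)
-16*(X(-1*(-3)) + 43) = -16*(6/7 + 43) = -16*307/7 = -4912/7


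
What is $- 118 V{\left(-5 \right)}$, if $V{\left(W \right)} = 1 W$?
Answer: $590$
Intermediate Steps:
$V{\left(W \right)} = W$
$- 118 V{\left(-5 \right)} = \left(-118\right) \left(-5\right) = 590$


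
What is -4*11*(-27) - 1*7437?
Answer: -6249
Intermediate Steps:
-4*11*(-27) - 1*7437 = -44*(-27) - 7437 = 1188 - 7437 = -6249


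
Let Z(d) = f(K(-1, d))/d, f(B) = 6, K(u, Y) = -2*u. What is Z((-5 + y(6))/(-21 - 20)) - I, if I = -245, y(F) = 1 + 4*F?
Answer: 2327/10 ≈ 232.70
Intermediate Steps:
Z(d) = 6/d
Z((-5 + y(6))/(-21 - 20)) - I = 6/(((-5 + (1 + 4*6))/(-21 - 20))) - 1*(-245) = 6/(((-5 + (1 + 24))/(-41))) + 245 = 6/(((-5 + 25)*(-1/41))) + 245 = 6/((20*(-1/41))) + 245 = 6/(-20/41) + 245 = 6*(-41/20) + 245 = -123/10 + 245 = 2327/10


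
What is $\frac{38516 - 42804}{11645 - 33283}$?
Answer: $\frac{2144}{10819} \approx 0.19817$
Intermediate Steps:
$\frac{38516 - 42804}{11645 - 33283} = - \frac{4288}{11645 - 33283} = - \frac{4288}{-21638} = \left(-4288\right) \left(- \frac{1}{21638}\right) = \frac{2144}{10819}$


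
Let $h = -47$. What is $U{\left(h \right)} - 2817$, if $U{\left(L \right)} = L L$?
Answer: $-608$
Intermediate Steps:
$U{\left(L \right)} = L^{2}$
$U{\left(h \right)} - 2817 = \left(-47\right)^{2} - 2817 = 2209 - 2817 = -608$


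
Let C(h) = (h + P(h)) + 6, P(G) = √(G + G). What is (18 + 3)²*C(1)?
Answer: 3087 + 441*√2 ≈ 3710.7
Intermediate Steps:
P(G) = √2*√G (P(G) = √(2*G) = √2*√G)
C(h) = 6 + h + √2*√h (C(h) = (h + √2*√h) + 6 = 6 + h + √2*√h)
(18 + 3)²*C(1) = (18 + 3)²*(6 + 1 + √2*√1) = 21²*(6 + 1 + √2*1) = 441*(6 + 1 + √2) = 441*(7 + √2) = 3087 + 441*√2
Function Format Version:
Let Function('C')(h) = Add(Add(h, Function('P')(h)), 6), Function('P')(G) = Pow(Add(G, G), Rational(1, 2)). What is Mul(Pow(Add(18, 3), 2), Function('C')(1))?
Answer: Add(3087, Mul(441, Pow(2, Rational(1, 2)))) ≈ 3710.7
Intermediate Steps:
Function('P')(G) = Mul(Pow(2, Rational(1, 2)), Pow(G, Rational(1, 2))) (Function('P')(G) = Pow(Mul(2, G), Rational(1, 2)) = Mul(Pow(2, Rational(1, 2)), Pow(G, Rational(1, 2))))
Function('C')(h) = Add(6, h, Mul(Pow(2, Rational(1, 2)), Pow(h, Rational(1, 2)))) (Function('C')(h) = Add(Add(h, Mul(Pow(2, Rational(1, 2)), Pow(h, Rational(1, 2)))), 6) = Add(6, h, Mul(Pow(2, Rational(1, 2)), Pow(h, Rational(1, 2)))))
Mul(Pow(Add(18, 3), 2), Function('C')(1)) = Mul(Pow(Add(18, 3), 2), Add(6, 1, Mul(Pow(2, Rational(1, 2)), Pow(1, Rational(1, 2))))) = Mul(Pow(21, 2), Add(6, 1, Mul(Pow(2, Rational(1, 2)), 1))) = Mul(441, Add(6, 1, Pow(2, Rational(1, 2)))) = Mul(441, Add(7, Pow(2, Rational(1, 2)))) = Add(3087, Mul(441, Pow(2, Rational(1, 2))))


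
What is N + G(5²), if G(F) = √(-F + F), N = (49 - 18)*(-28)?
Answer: -868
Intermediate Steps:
N = -868 (N = 31*(-28) = -868)
G(F) = 0 (G(F) = √0 = 0)
N + G(5²) = -868 + 0 = -868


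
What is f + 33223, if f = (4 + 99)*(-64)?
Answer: 26631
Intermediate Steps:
f = -6592 (f = 103*(-64) = -6592)
f + 33223 = -6592 + 33223 = 26631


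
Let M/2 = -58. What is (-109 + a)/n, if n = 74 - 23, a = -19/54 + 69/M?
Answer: -344353/159732 ≈ -2.1558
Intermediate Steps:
M = -116 (M = 2*(-58) = -116)
a = -2965/3132 (a = -19/54 + 69/(-116) = -19*1/54 + 69*(-1/116) = -19/54 - 69/116 = -2965/3132 ≈ -0.94668)
n = 51
(-109 + a)/n = (-109 - 2965/3132)/51 = (1/51)*(-344353/3132) = -344353/159732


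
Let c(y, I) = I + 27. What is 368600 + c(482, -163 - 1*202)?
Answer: 368262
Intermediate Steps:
c(y, I) = 27 + I
368600 + c(482, -163 - 1*202) = 368600 + (27 + (-163 - 1*202)) = 368600 + (27 + (-163 - 202)) = 368600 + (27 - 365) = 368600 - 338 = 368262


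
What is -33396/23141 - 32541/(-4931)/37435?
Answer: -6163880899779/4271643124885 ≈ -1.4430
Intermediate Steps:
-33396/23141 - 32541/(-4931)/37435 = -33396*1/23141 - 32541*(-1/4931)*(1/37435) = -33396/23141 + (32541/4931)*(1/37435) = -33396/23141 + 32541/184591985 = -6163880899779/4271643124885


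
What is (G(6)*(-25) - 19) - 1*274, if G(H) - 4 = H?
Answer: -543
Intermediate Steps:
G(H) = 4 + H
(G(6)*(-25) - 19) - 1*274 = ((4 + 6)*(-25) - 19) - 1*274 = (10*(-25) - 19) - 274 = (-250 - 19) - 274 = -269 - 274 = -543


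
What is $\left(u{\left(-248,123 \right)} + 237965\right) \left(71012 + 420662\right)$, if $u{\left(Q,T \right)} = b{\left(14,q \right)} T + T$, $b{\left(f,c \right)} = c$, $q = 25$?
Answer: $118573576862$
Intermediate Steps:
$u{\left(Q,T \right)} = 26 T$ ($u{\left(Q,T \right)} = 25 T + T = 26 T$)
$\left(u{\left(-248,123 \right)} + 237965\right) \left(71012 + 420662\right) = \left(26 \cdot 123 + 237965\right) \left(71012 + 420662\right) = \left(3198 + 237965\right) 491674 = 241163 \cdot 491674 = 118573576862$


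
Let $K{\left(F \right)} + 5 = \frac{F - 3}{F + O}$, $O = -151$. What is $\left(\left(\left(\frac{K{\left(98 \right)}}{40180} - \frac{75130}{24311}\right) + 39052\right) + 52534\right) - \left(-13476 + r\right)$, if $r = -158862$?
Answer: $\frac{97596532687860}{369794621} \approx 2.6392 \cdot 10^{5}$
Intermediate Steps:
$K{\left(F \right)} = -5 + \frac{-3 + F}{-151 + F}$ ($K{\left(F \right)} = -5 + \frac{F - 3}{F - 151} = -5 + \frac{-3 + F}{-151 + F}$)
$\left(\left(\left(\frac{K{\left(98 \right)}}{40180} - \frac{75130}{24311}\right) + 39052\right) + 52534\right) - \left(-13476 + r\right) = \left(\left(\left(\frac{4 \frac{1}{-151 + 98} \left(188 - 98\right)}{40180} - \frac{75130}{24311}\right) + 39052\right) + 52534\right) + \left(13476 - -158862\right) = \left(\left(\left(\frac{4 \left(188 - 98\right)}{-53} \cdot \frac{1}{40180} - \frac{75130}{24311}\right) + 39052\right) + 52534\right) + \left(13476 + 158862\right) = \left(\left(\left(4 \left(- \frac{1}{53}\right) 90 \cdot \frac{1}{40180} - \frac{75130}{24311}\right) + 39052\right) + 52534\right) + 172338 = \left(\left(\left(\left(- \frac{360}{53}\right) \frac{1}{40180} - \frac{75130}{24311}\right) + 39052\right) + 52534\right) + 172338 = \left(\left(\left(- \frac{18}{106477} - \frac{75130}{24311}\right) + 39052\right) + 52534\right) + 172338 = \left(\left(- \frac{1142864944}{369794621} + 39052\right) + 52534\right) + 172338 = \left(\frac{14440076674348}{369794621} + 52534\right) + 172338 = \frac{33866867293962}{369794621} + 172338 = \frac{97596532687860}{369794621}$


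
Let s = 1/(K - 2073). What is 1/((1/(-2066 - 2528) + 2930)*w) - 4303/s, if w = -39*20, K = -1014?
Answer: 69731845867418713/5249563410 ≈ 1.3283e+7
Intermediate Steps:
w = -780
s = -1/3087 (s = 1/(-1014 - 2073) = 1/(-3087) = -1/3087 ≈ -0.00032394)
1/((1/(-2066 - 2528) + 2930)*w) - 4303/s = 1/((1/(-2066 - 2528) + 2930)*(-780)) - 4303/(-1/3087) = -1/780/(1/(-4594) + 2930) - 4303*(-3087) = -1/780/(-1/4594 + 2930) + 13283361 = -1/780/(13460419/4594) + 13283361 = (4594/13460419)*(-1/780) + 13283361 = -2297/5249563410 + 13283361 = 69731845867418713/5249563410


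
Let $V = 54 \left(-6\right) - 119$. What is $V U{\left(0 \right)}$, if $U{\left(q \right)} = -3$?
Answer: $1329$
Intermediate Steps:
$V = -443$ ($V = -324 - 119 = -443$)
$V U{\left(0 \right)} = \left(-443\right) \left(-3\right) = 1329$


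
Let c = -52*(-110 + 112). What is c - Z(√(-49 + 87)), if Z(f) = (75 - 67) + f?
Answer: -112 - √38 ≈ -118.16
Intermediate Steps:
Z(f) = 8 + f
c = -104 (c = -52*2 = -104)
c - Z(√(-49 + 87)) = -104 - (8 + √(-49 + 87)) = -104 - (8 + √38) = -104 + (-8 - √38) = -112 - √38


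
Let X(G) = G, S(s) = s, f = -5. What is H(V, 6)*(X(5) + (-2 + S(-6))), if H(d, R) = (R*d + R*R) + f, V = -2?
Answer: -57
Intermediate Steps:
H(d, R) = -5 + R² + R*d (H(d, R) = (R*d + R*R) - 5 = (R*d + R²) - 5 = (R² + R*d) - 5 = -5 + R² + R*d)
H(V, 6)*(X(5) + (-2 + S(-6))) = (-5 + 6² + 6*(-2))*(5 + (-2 - 6)) = (-5 + 36 - 12)*(5 - 8) = 19*(-3) = -57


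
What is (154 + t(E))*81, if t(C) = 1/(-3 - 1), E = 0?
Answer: 49815/4 ≈ 12454.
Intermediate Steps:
t(C) = -¼ (t(C) = 1/(-4) = -¼)
(154 + t(E))*81 = (154 - ¼)*81 = (615/4)*81 = 49815/4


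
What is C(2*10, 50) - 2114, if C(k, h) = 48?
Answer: -2066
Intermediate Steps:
C(2*10, 50) - 2114 = 48 - 2114 = -2066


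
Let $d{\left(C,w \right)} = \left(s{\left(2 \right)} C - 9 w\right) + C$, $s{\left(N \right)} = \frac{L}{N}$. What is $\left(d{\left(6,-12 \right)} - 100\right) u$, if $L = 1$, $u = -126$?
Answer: $-2142$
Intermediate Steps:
$s{\left(N \right)} = \frac{1}{N}$ ($s{\left(N \right)} = 1 \frac{1}{N} = \frac{1}{N}$)
$d{\left(C,w \right)} = - 9 w + \frac{3 C}{2}$ ($d{\left(C,w \right)} = \left(\frac{C}{2} - 9 w\right) + C = - 9 w + \frac{3 C}{2}$)
$\left(d{\left(6,-12 \right)} - 100\right) u = \left(\left(\left(-9\right) \left(-12\right) + \frac{3}{2} \cdot 6\right) - 100\right) \left(-126\right) = \left(\left(108 + 9\right) - 100\right) \left(-126\right) = \left(117 - 100\right) \left(-126\right) = 17 \left(-126\right) = -2142$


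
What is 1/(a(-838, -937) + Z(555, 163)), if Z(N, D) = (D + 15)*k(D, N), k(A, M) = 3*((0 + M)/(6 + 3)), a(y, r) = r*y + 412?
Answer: 1/818548 ≈ 1.2217e-6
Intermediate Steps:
a(y, r) = 412 + r*y
k(A, M) = M/3 (k(A, M) = 3*(M/9) = M/3)
Z(N, D) = N*(15 + D)/3 (Z(N, D) = (D + 15)*(N/3) = (15 + D)*(N/3) = N*(15 + D)/3)
1/(a(-838, -937) + Z(555, 163)) = 1/((412 - 937*(-838)) + (1/3)*555*(15 + 163)) = 1/((412 + 785206) + (1/3)*555*178) = 1/(785618 + 32930) = 1/818548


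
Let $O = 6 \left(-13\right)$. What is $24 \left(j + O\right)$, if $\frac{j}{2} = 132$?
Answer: $4464$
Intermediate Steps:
$O = -78$
$j = 264$ ($j = 2 \cdot 132 = 264$)
$24 \left(j + O\right) = 24 \left(264 - 78\right) = 24 \cdot 186 = 4464$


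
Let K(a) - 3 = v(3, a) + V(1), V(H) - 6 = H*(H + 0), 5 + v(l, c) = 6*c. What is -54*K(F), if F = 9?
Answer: -3186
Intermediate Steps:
v(l, c) = -5 + 6*c
V(H) = 6 + H² (V(H) = 6 + H*(H + 0) = 6 + H*H = 6 + H²)
K(a) = 5 + 6*a (K(a) = 3 + ((-5 + 6*a) + (6 + 1²)) = 3 + ((-5 + 6*a) + (6 + 1)) = 3 + ((-5 + 6*a) + 7) = 3 + (2 + 6*a) = 5 + 6*a)
-54*K(F) = -54*(5 + 6*9) = -54*(5 + 54) = -54*59 = -3186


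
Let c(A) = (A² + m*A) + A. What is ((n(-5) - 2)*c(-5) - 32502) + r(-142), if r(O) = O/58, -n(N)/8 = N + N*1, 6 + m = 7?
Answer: -908699/29 ≈ -31334.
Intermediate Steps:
m = 1 (m = -6 + 7 = 1)
n(N) = -16*N (n(N) = -8*(N + N*1) = -8*(N + N) = -16*N)
r(O) = O/58 (r(O) = O*(1/58) = O/58)
c(A) = A² + 2*A (c(A) = (A² + 1*A) + A = (A² + A) + A = (A + A²) + A = A² + 2*A)
((n(-5) - 2)*c(-5) - 32502) + r(-142) = ((-16*(-5) - 2)*(-5*(2 - 5)) - 32502) + (1/58)*(-142) = ((80 - 2)*(-5*(-3)) - 32502) - 71/29 = (78*15 - 32502) - 71/29 = (1170 - 32502) - 71/29 = -31332 - 71/29 = -908699/29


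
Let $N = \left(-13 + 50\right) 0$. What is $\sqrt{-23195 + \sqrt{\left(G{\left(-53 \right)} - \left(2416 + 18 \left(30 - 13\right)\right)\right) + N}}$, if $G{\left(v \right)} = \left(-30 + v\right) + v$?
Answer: $\sqrt{-23195 + i \sqrt{2858}} \approx 0.176 + 152.3 i$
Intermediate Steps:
$G{\left(v \right)} = -30 + 2 v$
$N = 0$ ($N = 37 \cdot 0 = 0$)
$\sqrt{-23195 + \sqrt{\left(G{\left(-53 \right)} - \left(2416 + 18 \left(30 - 13\right)\right)\right) + N}} = \sqrt{-23195 + \sqrt{\left(\left(-30 + 2 \left(-53\right)\right) - \left(2416 + 18 \left(30 - 13\right)\right)\right) + 0}} = \sqrt{-23195 + \sqrt{\left(\left(-30 - 106\right) - \left(2416 + 18 \cdot 17\right)\right) + 0}} = \sqrt{-23195 + \sqrt{\left(-136 - \left(2416 + 306\right)\right) + 0}} = \sqrt{-23195 + \sqrt{\left(-136 - 2722\right) + 0}} = \sqrt{-23195 + \sqrt{-2858 + 0}} = \sqrt{-23195 + \sqrt{-2858}} = \sqrt{-23195 + i \sqrt{2858}}$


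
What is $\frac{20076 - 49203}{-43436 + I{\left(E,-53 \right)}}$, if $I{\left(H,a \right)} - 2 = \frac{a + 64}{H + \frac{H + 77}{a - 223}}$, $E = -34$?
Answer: $\frac{1188659}{1772534} \approx 0.6706$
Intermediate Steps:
$I{\left(H,a \right)} = 2 + \frac{64 + a}{H + \frac{77 + H}{-223 + a}}$ ($I{\left(H,a \right)} = 2 + \frac{a + 64}{H + \frac{H + 77}{a - 223}} = 2 + \frac{64 + a}{H + \frac{77 + H}{-223 + a}}$)
$\frac{20076 - 49203}{-43436 + I{\left(E,-53 \right)}} = \frac{20076 - 49203}{-43436 + \frac{-14118 + \left(-53\right)^{2} - -15096 - -8427 + 2 \left(-34\right) \left(-53\right)}{77 - -7548 - -1802}} = - \frac{29127}{-43436 + \frac{-14118 + 2809 + 15096 + 8427 + 3604}{77 + 7548 + 1802}} = - \frac{29127}{-43436 + \frac{1}{9427} \cdot 15818} = - \frac{29127}{-43436 + \frac{1438}{857}} = - \frac{29127}{- \frac{37223214}{857}} = \left(-29127\right) \left(- \frac{857}{37223214}\right) = \frac{1188659}{1772534}$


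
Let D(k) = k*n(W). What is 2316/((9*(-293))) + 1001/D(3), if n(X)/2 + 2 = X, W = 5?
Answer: 288661/5274 ≈ 54.733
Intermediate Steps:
n(X) = -4 + 2*X
D(k) = 6*k (D(k) = k*(-4 + 2*5) = k*(-4 + 10) = k*6 = 6*k)
2316/((9*(-293))) + 1001/D(3) = 2316/((9*(-293))) + 1001/((6*3)) = 2316/(-2637) + 1001/18 = 2316*(-1/2637) + 1001*(1/18) = -772/879 + 1001/18 = 288661/5274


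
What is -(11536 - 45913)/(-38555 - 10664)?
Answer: -34377/49219 ≈ -0.69845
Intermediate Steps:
-(11536 - 45913)/(-38555 - 10664) = -(-34377)/(-49219) = -(-34377)*(-1)/49219 = -1*34377/49219 = -34377/49219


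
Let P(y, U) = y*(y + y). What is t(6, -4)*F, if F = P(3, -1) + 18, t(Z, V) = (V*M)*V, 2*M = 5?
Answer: 1440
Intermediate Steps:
M = 5/2 (M = (½)*5 = 5/2 ≈ 2.5000)
P(y, U) = 2*y² (P(y, U) = y*(2*y) = 2*y²)
t(Z, V) = 5*V²/2 (t(Z, V) = (V*(5/2))*V = (5*V/2)*V = 5*V²/2)
F = 36 (F = 2*3² + 18 = 2*9 + 18 = 18 + 18 = 36)
t(6, -4)*F = ((5/2)*(-4)²)*36 = ((5/2)*16)*36 = 40*36 = 1440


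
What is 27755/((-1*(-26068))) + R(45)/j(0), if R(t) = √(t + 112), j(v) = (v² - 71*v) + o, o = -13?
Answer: 3965/3724 - √157/13 ≈ 0.10087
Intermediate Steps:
j(v) = -13 + v² - 71*v (j(v) = (v² - 71*v) - 13 = -13 + v² - 71*v)
R(t) = √(112 + t)
27755/((-1*(-26068))) + R(45)/j(0) = 27755/((-1*(-26068))) + √(112 + 45)/(-13 + 0² - 71*0) = 27755/26068 + √157/(-13 + 0 + 0) = 27755*(1/26068) + √157/(-13) = 3965/3724 + √157*(-1/13) = 3965/3724 - √157/13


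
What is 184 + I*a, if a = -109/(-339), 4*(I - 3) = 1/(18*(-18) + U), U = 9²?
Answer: 60947207/329508 ≈ 184.96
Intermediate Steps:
U = 81
I = 2915/972 (I = 3 + 1/(4*(18*(-18) + 81)) = 3 + 1/(4*(-324 + 81)) = 3 + (¼)/(-243) = 3 + (¼)*(-1/243) = 3 - 1/972 = 2915/972 ≈ 2.9990)
a = 109/339 (a = -109*(-1/339) = 109/339 ≈ 0.32153)
184 + I*a = 184 + (2915/972)*(109/339) = 184 + 317735/329508 = 60947207/329508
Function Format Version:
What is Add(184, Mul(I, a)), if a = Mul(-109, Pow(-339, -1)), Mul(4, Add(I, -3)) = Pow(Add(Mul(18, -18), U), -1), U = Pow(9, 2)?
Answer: Rational(60947207, 329508) ≈ 184.96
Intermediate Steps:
U = 81
I = Rational(2915, 972) (I = Add(3, Mul(Rational(1, 4), Pow(Add(Mul(18, -18), 81), -1))) = Add(3, Mul(Rational(1, 4), Pow(Add(-324, 81), -1))) = Add(3, Mul(Rational(1, 4), Pow(-243, -1))) = Add(3, Mul(Rational(1, 4), Rational(-1, 243))) = Add(3, Rational(-1, 972)) = Rational(2915, 972) ≈ 2.9990)
a = Rational(109, 339) (a = Mul(-109, Rational(-1, 339)) = Rational(109, 339) ≈ 0.32153)
Add(184, Mul(I, a)) = Add(184, Mul(Rational(2915, 972), Rational(109, 339))) = Add(184, Rational(317735, 329508)) = Rational(60947207, 329508)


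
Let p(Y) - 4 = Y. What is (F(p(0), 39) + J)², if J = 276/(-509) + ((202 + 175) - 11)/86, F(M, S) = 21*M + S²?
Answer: 1239738043887396/479040769 ≈ 2.5880e+6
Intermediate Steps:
p(Y) = 4 + Y
F(M, S) = S² + 21*M
J = 81279/21887 (J = 276*(-1/509) + (377 - 11)*(1/86) = -276/509 + 366*(1/86) = -276/509 + 183/43 = 81279/21887 ≈ 3.7136)
(F(p(0), 39) + J)² = ((39² + 21*(4 + 0)) + 81279/21887)² = ((1521 + 21*4) + 81279/21887)² = ((1521 + 84) + 81279/21887)² = (1605 + 81279/21887)² = (35209914/21887)² = 1239738043887396/479040769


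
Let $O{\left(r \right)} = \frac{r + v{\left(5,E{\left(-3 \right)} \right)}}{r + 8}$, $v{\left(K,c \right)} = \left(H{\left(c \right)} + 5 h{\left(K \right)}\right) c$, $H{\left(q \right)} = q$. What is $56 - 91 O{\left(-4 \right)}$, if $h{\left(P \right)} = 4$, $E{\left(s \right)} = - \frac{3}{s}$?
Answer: $- \frac{1323}{4} \approx -330.75$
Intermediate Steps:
$v{\left(K,c \right)} = c \left(20 + c\right)$ ($v{\left(K,c \right)} = \left(c + 5 \cdot 4\right) c = \left(c + 20\right) c = \left(20 + c\right) c = c \left(20 + c\right)$)
$O{\left(r \right)} = \frac{21 + r}{8 + r}$ ($O{\left(r \right)} = \frac{r + - \frac{3}{-3} \left(20 - \frac{3}{-3}\right)}{r + 8} = \frac{r + \left(-3\right) \left(- \frac{1}{3}\right) \left(20 - -1\right)}{8 + r} = \frac{r + 1 \left(20 + 1\right)}{8 + r} = \frac{r + 1 \cdot 21}{8 + r} = \frac{r + 21}{8 + r} = \frac{21 + r}{8 + r}$)
$56 - 91 O{\left(-4 \right)} = 56 - 91 \frac{21 - 4}{8 - 4} = 56 - 91 \cdot \frac{1}{4} \cdot 17 = 56 - \frac{1547}{4} = - \frac{1323}{4}$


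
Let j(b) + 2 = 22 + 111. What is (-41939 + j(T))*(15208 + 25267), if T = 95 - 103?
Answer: -1692178800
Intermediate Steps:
T = -8
j(b) = 131 (j(b) = -2 + (22 + 111) = -2 + 133 = 131)
(-41939 + j(T))*(15208 + 25267) = (-41939 + 131)*(15208 + 25267) = -41808*40475 = -1692178800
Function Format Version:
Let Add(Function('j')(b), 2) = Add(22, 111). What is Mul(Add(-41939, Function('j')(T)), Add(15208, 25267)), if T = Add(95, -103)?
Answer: -1692178800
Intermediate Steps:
T = -8
Function('j')(b) = 131 (Function('j')(b) = Add(-2, Add(22, 111)) = Add(-2, 133) = 131)
Mul(Add(-41939, Function('j')(T)), Add(15208, 25267)) = Mul(Add(-41939, 131), Add(15208, 25267)) = Mul(-41808, 40475) = -1692178800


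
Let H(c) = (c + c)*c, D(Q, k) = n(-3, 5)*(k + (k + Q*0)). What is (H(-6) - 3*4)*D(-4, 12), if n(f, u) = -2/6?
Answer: -480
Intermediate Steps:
n(f, u) = -⅓ (n(f, u) = -2*⅙ = -⅓)
D(Q, k) = -2*k/3 (D(Q, k) = -(k + (k + Q*0))/3 = -(k + (k + 0))/3 = -(k + k)/3 = -2*k/3)
H(c) = 2*c² (H(c) = (2*c)*c = 2*c²)
(H(-6) - 3*4)*D(-4, 12) = (2*(-6)² - 3*4)*(-⅔*12) = (2*36 - 12)*(-8) = (72 - 12)*(-8) = 60*(-8) = -480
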